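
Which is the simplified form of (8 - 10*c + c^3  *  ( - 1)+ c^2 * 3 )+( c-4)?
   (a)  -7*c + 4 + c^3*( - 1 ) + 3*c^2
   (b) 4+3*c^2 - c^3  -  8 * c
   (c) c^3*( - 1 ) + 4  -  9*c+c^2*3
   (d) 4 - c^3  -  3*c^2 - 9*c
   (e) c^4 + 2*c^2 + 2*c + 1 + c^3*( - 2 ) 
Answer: c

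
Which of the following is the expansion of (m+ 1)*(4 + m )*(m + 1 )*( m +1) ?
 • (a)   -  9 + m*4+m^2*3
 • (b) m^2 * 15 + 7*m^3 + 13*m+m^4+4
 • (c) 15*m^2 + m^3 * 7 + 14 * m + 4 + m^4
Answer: b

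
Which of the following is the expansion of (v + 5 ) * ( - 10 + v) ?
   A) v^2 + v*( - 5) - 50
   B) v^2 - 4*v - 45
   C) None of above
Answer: A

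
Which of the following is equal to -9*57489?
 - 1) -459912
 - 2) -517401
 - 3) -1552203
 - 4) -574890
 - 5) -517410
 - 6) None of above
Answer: 2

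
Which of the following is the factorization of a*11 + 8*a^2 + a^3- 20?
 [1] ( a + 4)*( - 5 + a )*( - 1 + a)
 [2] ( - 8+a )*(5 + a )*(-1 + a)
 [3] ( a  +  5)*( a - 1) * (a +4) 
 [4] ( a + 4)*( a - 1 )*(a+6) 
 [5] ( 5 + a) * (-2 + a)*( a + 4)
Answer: 3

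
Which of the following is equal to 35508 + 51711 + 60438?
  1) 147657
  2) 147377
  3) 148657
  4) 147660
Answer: 1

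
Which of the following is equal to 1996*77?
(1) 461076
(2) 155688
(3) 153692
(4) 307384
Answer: 3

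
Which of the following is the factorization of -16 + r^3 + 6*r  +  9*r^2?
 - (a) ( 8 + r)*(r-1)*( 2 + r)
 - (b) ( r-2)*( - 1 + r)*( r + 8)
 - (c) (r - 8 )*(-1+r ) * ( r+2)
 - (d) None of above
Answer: a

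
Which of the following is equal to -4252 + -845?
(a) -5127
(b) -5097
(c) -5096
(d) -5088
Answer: b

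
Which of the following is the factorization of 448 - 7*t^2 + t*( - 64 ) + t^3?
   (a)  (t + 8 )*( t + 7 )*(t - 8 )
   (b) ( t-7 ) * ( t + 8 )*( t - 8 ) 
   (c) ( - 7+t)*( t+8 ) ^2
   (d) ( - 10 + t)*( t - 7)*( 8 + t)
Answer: b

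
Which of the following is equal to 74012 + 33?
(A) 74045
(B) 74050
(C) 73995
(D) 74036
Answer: A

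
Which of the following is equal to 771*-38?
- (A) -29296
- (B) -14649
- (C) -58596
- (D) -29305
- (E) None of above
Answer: E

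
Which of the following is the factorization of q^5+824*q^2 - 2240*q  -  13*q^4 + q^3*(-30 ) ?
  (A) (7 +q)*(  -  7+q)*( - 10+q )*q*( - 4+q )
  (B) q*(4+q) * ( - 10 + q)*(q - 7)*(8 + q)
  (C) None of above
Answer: C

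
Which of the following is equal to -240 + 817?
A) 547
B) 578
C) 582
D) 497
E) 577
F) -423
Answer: E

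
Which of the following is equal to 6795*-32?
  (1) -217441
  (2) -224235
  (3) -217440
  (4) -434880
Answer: 3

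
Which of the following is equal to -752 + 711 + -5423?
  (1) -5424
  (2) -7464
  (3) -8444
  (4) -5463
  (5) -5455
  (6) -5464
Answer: 6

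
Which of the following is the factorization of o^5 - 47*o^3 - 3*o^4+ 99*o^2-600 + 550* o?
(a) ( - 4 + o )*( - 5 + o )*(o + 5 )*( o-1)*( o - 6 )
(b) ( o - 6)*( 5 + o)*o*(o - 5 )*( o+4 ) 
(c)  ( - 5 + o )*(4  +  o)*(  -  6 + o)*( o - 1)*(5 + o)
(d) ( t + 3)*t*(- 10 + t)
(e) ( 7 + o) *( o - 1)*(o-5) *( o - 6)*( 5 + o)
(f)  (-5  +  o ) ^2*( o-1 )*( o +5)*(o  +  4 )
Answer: c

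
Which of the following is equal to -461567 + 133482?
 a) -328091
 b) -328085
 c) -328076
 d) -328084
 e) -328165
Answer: b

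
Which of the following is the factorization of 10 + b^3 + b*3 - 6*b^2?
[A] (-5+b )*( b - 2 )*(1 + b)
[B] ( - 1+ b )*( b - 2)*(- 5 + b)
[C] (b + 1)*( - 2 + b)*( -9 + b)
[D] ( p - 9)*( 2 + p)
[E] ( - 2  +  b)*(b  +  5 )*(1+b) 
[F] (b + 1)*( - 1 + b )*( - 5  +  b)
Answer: A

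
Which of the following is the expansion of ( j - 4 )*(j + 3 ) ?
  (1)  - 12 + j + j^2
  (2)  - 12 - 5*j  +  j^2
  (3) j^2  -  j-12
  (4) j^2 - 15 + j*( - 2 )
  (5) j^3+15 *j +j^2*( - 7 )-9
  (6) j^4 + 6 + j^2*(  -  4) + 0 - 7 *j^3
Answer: 3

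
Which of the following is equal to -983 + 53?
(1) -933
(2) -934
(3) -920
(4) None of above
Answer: 4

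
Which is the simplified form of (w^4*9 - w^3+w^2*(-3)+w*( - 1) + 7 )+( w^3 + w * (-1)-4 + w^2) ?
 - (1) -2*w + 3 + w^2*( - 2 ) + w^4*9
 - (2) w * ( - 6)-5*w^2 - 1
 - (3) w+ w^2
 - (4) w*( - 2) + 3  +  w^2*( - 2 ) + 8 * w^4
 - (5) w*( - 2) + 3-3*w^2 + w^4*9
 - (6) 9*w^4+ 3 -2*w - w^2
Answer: 1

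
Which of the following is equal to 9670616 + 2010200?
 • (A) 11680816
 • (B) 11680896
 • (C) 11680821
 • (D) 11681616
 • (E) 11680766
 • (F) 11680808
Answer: A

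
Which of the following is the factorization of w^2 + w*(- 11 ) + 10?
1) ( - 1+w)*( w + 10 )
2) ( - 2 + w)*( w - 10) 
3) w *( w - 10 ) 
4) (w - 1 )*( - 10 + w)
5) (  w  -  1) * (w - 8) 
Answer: 4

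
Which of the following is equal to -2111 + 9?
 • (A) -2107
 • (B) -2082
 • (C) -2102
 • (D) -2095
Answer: C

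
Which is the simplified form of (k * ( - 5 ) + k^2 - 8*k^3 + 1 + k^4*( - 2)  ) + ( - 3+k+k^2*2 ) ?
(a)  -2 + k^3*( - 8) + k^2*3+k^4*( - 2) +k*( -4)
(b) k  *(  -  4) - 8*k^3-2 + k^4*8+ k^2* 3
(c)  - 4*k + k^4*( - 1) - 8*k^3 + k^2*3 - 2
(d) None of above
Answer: a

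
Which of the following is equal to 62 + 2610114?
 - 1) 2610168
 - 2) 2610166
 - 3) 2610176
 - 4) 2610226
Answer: 3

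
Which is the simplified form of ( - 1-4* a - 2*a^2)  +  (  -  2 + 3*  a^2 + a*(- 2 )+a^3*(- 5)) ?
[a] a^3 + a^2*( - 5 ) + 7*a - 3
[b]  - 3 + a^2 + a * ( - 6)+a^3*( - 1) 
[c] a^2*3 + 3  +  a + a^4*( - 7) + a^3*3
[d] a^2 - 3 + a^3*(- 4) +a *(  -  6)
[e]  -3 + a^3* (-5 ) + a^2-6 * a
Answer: e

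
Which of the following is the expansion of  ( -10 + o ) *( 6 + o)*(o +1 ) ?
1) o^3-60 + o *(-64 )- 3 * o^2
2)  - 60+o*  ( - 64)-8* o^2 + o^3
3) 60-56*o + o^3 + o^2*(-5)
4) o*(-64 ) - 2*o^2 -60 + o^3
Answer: 1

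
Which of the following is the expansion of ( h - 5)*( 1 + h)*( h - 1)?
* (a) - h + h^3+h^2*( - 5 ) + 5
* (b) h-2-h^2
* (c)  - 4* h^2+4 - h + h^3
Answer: a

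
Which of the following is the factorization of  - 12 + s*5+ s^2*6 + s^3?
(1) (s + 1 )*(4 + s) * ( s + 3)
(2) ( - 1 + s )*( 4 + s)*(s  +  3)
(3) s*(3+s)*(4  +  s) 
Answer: 2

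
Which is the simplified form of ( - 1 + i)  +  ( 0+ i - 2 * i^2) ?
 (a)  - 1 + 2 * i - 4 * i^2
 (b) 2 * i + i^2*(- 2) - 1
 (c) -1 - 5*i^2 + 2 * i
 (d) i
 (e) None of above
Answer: b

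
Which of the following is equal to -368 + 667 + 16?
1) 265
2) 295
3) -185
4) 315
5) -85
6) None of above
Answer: 4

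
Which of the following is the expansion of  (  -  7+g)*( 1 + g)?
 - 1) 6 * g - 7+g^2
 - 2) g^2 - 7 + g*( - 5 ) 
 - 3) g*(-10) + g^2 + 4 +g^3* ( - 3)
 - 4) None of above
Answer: 4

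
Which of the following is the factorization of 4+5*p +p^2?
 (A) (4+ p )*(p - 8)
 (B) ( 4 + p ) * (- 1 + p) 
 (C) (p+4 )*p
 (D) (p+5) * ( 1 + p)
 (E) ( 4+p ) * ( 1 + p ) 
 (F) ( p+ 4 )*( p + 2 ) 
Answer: E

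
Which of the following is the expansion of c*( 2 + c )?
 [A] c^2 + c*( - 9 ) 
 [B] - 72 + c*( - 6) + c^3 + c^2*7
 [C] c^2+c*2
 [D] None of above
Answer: C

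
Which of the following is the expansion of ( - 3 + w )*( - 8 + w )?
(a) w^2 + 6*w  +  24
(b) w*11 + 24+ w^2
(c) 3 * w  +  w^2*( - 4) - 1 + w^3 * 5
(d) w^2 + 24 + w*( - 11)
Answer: d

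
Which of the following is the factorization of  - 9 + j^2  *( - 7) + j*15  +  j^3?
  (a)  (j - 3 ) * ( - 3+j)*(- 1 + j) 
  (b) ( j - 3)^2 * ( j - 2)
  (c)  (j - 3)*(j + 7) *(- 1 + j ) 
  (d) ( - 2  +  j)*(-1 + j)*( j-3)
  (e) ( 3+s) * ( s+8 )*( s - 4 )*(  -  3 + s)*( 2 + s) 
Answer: a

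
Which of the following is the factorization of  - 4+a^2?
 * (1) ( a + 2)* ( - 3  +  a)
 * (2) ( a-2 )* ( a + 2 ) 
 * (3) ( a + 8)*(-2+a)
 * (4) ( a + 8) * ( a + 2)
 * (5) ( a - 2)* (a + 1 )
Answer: 2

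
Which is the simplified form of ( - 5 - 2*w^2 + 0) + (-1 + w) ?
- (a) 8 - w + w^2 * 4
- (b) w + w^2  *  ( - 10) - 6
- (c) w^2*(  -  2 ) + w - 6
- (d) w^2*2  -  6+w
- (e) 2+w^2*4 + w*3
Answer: c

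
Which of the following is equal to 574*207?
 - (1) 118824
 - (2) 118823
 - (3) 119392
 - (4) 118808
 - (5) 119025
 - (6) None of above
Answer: 6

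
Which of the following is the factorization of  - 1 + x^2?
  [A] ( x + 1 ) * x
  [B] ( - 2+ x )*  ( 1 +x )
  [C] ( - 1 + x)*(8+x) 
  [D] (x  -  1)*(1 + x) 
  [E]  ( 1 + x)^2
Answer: D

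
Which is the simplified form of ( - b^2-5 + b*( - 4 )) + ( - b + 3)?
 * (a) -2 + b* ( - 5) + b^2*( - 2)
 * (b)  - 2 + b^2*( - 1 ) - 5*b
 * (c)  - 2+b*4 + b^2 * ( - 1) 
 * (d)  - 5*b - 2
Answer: b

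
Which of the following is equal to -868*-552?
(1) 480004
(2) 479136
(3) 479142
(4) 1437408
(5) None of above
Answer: 2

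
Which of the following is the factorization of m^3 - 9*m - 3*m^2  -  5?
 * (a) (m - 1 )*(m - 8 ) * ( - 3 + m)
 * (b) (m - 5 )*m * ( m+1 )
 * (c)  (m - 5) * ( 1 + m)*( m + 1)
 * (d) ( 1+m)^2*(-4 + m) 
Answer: c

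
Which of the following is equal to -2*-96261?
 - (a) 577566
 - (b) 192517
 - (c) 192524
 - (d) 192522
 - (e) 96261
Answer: d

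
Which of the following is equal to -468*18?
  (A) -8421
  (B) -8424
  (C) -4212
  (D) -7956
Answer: B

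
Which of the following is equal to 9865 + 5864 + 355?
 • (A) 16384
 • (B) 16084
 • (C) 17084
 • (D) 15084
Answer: B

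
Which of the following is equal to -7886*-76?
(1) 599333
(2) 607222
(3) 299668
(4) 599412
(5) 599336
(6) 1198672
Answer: 5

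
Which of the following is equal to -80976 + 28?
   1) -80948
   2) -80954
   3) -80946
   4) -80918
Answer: 1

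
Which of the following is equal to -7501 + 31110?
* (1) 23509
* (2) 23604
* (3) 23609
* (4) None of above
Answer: 3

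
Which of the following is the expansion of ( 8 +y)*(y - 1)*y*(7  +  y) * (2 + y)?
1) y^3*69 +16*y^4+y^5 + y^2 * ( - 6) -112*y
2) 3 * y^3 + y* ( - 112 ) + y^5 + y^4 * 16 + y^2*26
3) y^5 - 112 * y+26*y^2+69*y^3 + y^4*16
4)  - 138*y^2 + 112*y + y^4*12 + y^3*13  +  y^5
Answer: 3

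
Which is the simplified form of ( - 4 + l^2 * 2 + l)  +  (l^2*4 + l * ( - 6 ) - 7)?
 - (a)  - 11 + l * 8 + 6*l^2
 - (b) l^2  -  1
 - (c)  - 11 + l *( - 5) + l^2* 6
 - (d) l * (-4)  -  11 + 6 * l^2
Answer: c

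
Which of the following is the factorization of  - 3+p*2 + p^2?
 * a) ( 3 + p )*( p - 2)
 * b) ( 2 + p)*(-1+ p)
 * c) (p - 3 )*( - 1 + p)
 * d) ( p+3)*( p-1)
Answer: d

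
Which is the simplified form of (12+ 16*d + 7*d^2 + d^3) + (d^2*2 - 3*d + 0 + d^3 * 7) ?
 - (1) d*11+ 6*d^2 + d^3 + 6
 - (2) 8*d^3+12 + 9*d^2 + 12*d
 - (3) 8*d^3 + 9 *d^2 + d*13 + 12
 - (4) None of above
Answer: 3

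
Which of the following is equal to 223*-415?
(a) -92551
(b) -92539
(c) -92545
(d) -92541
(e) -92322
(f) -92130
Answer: c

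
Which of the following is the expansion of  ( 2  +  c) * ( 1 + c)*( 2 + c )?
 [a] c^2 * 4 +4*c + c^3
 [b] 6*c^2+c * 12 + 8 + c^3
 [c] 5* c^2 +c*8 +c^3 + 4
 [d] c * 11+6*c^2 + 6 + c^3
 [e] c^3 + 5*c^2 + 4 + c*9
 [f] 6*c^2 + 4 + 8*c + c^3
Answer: c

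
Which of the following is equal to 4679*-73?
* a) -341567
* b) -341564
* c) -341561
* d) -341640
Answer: a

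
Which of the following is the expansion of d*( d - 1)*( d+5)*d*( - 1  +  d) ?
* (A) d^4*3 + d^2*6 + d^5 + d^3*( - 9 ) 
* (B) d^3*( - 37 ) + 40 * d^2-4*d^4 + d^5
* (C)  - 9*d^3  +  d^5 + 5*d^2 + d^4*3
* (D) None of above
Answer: C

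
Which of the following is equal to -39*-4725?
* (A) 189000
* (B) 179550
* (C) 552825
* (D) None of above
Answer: D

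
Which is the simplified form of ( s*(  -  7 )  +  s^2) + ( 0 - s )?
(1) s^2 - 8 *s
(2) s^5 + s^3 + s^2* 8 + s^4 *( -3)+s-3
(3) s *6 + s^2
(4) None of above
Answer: 1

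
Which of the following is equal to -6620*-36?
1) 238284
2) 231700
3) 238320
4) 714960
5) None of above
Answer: 3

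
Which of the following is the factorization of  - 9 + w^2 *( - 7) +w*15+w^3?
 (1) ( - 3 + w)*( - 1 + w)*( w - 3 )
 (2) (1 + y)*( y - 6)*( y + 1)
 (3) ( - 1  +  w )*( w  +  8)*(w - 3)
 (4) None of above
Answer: 1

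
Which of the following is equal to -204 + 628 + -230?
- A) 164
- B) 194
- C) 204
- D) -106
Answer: B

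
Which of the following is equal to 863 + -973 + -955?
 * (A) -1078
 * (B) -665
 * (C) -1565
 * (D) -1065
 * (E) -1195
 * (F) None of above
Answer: D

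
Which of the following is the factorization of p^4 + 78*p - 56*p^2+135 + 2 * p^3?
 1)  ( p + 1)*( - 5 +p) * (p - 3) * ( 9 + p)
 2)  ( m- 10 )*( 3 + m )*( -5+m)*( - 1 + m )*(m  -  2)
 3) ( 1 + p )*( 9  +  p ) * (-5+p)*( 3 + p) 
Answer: 1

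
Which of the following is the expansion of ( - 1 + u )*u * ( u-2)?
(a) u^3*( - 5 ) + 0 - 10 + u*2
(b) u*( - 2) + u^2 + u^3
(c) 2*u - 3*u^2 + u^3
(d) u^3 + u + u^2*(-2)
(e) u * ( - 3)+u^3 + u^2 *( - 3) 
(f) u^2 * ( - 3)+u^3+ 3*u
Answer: c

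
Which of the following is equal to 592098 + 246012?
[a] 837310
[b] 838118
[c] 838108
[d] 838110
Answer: d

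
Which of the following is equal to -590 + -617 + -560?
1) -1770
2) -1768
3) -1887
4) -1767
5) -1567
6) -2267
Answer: 4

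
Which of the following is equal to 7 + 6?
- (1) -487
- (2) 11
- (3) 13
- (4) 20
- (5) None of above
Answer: 3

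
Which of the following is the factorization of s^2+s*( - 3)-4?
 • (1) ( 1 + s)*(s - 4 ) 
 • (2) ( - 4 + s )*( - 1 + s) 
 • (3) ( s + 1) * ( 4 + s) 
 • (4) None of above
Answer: 1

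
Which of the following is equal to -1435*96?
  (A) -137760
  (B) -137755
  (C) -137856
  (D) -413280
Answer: A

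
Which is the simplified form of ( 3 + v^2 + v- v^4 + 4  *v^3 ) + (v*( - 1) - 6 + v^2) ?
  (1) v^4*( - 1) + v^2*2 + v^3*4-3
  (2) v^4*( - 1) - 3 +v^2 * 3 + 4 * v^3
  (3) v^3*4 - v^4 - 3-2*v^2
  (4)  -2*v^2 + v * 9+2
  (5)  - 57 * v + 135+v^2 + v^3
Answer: 1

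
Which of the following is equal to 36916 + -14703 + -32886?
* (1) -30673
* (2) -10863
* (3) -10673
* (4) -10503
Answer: 3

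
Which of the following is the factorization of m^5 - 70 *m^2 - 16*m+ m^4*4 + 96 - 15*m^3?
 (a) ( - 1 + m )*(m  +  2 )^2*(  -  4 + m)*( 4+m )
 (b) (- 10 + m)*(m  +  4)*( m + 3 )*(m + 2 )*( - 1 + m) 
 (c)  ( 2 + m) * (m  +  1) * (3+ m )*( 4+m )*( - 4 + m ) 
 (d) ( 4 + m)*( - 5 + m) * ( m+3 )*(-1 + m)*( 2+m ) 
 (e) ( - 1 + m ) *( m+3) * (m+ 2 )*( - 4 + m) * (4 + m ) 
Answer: e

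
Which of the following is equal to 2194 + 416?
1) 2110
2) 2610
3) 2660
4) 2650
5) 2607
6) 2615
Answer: 2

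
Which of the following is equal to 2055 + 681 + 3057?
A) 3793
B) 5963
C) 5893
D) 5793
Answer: D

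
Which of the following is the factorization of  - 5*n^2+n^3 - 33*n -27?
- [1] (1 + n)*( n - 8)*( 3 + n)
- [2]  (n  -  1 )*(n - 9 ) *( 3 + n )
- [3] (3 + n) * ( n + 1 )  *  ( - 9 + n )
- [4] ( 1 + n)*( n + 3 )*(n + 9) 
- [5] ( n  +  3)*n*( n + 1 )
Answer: 3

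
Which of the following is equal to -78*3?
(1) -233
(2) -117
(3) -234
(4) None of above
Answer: 3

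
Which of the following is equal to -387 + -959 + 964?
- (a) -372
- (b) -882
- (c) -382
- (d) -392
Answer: c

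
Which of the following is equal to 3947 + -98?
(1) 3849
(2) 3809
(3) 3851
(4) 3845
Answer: 1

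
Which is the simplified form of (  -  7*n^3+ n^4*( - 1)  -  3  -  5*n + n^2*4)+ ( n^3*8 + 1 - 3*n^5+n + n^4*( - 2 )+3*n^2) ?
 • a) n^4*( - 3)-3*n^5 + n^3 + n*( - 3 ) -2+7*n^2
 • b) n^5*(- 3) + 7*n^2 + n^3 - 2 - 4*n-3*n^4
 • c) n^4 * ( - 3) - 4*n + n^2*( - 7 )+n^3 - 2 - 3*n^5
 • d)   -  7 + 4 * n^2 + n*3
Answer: b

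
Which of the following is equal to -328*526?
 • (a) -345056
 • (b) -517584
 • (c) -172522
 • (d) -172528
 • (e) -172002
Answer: d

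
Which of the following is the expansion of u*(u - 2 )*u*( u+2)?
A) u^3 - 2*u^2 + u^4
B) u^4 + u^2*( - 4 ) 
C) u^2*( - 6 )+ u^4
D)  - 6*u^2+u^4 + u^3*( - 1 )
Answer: B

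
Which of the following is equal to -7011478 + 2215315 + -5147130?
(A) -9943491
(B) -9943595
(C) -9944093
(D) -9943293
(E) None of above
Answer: D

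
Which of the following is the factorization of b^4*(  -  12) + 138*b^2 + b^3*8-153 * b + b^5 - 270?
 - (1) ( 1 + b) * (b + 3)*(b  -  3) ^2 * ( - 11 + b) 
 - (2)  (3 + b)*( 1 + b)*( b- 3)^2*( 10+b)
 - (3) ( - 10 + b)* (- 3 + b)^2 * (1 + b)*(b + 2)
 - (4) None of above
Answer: 4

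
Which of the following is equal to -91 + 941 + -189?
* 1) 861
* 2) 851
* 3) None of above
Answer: 3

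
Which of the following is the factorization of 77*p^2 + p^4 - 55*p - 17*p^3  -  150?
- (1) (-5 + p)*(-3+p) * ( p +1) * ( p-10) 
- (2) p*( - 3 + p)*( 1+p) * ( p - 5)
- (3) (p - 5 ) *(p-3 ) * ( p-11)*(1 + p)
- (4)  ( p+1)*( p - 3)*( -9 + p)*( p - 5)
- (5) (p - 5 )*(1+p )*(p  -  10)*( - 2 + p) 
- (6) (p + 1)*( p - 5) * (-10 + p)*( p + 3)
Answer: 1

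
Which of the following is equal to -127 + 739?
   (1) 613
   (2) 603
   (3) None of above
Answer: 3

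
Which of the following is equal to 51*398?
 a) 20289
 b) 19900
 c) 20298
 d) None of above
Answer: c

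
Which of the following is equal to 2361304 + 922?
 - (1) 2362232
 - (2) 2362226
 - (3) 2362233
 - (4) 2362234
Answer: 2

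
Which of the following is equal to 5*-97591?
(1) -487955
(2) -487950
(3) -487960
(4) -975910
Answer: 1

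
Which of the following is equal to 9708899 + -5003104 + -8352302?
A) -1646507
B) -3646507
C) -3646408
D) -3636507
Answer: B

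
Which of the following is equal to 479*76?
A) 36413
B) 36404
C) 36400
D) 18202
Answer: B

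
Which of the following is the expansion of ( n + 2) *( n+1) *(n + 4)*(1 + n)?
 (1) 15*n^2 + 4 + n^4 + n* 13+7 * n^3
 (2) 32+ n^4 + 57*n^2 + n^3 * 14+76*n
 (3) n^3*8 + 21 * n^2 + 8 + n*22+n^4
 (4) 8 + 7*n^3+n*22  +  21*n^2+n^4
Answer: 3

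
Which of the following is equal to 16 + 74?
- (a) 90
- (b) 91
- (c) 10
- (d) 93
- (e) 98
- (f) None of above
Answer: a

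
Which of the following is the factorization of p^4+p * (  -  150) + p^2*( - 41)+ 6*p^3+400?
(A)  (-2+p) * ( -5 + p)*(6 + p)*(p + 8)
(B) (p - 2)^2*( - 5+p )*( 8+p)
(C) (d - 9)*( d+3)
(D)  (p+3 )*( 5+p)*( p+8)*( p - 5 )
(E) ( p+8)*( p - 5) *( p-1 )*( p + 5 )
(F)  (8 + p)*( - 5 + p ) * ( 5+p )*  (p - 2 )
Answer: F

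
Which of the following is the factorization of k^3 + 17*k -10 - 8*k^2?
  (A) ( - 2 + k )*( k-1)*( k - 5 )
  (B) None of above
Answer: A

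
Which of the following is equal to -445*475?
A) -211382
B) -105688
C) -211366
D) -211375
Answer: D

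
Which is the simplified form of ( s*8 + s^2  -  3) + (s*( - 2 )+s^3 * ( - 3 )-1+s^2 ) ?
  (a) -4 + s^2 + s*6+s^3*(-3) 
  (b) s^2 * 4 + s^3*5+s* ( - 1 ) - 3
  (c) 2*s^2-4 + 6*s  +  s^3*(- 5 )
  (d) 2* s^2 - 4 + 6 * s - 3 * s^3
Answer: d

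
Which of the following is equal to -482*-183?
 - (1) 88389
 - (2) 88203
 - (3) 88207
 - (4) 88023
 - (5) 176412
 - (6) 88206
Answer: 6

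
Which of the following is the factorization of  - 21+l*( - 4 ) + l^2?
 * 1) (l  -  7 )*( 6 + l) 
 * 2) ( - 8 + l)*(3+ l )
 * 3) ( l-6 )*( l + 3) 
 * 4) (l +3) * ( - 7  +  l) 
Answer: 4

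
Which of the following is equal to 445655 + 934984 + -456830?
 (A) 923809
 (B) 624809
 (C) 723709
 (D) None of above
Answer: A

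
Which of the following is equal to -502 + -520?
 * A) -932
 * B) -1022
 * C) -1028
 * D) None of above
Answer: B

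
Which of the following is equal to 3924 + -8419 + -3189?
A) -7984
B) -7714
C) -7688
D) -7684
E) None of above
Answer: D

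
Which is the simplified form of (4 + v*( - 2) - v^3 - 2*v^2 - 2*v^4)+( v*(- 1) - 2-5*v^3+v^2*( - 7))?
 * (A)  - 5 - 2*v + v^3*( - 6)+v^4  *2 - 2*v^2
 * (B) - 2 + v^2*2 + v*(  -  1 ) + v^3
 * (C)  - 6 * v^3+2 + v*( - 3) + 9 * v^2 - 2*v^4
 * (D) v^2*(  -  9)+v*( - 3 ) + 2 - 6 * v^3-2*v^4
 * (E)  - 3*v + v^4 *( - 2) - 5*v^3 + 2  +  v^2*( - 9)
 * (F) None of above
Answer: D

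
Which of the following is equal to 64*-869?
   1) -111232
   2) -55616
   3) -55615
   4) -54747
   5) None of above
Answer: 2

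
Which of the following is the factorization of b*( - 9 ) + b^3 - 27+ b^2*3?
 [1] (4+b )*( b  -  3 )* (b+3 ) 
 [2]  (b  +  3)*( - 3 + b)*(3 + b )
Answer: 2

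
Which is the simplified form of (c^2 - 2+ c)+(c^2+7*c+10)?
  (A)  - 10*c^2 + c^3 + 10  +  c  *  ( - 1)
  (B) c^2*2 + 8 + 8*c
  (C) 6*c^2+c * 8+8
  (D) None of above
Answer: B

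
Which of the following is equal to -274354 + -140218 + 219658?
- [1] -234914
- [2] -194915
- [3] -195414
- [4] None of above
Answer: 4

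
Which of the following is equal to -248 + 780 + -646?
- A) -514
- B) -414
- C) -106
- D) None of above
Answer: D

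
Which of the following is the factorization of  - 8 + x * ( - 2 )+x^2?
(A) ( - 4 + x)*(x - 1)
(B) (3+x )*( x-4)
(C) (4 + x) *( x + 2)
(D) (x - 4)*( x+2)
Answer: D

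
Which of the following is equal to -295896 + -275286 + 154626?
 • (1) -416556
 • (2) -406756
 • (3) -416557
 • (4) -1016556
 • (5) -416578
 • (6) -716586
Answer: 1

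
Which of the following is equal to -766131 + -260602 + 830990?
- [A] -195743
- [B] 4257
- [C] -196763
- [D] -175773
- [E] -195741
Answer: A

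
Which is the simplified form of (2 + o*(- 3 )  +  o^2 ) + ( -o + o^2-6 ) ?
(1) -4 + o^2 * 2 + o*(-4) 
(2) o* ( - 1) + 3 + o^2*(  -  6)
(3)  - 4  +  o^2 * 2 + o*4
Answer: 1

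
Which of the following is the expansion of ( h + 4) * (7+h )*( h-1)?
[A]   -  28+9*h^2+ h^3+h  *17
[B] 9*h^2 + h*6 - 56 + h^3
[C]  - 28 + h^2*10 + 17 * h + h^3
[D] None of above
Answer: C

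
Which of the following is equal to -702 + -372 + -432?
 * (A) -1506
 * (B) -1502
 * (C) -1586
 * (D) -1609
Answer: A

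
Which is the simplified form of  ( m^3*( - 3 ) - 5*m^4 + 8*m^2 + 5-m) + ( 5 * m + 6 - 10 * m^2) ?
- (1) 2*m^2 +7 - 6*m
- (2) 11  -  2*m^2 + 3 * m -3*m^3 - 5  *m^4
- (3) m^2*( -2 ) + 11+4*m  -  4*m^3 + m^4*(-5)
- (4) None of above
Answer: 4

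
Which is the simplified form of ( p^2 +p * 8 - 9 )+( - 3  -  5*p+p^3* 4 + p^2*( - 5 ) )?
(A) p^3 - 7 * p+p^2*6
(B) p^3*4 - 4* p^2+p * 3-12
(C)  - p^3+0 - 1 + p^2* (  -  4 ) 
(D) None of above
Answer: B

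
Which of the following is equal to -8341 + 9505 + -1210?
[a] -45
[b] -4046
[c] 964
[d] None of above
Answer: d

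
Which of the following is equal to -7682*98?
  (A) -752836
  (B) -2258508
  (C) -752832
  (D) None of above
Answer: A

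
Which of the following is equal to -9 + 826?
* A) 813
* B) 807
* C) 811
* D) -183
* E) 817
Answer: E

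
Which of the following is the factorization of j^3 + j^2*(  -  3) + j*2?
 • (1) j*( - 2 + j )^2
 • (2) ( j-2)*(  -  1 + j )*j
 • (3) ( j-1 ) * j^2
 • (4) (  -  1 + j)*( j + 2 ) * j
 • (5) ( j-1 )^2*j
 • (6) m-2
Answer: 2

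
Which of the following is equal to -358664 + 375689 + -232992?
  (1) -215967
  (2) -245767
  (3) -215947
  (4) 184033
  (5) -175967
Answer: 1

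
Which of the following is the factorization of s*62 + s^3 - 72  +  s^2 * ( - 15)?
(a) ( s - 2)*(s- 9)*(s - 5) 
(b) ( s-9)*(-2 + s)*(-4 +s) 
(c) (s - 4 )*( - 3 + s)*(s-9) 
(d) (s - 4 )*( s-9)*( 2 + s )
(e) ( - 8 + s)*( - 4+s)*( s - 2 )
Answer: b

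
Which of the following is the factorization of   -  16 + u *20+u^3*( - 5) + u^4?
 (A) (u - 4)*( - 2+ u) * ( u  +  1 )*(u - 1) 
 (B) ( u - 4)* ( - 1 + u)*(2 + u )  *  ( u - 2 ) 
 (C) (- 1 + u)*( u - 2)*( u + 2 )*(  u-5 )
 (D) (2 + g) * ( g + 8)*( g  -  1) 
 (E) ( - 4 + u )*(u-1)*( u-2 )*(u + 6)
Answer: B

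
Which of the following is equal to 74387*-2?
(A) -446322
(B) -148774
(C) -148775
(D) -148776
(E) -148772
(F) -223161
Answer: B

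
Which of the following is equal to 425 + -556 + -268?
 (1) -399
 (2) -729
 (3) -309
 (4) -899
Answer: 1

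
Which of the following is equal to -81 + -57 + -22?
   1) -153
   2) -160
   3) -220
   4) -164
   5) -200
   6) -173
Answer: 2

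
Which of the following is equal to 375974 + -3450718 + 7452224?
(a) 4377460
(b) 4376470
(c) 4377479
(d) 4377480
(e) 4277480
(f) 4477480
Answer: d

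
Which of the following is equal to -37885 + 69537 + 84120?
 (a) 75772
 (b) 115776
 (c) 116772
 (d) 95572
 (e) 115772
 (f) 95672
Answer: e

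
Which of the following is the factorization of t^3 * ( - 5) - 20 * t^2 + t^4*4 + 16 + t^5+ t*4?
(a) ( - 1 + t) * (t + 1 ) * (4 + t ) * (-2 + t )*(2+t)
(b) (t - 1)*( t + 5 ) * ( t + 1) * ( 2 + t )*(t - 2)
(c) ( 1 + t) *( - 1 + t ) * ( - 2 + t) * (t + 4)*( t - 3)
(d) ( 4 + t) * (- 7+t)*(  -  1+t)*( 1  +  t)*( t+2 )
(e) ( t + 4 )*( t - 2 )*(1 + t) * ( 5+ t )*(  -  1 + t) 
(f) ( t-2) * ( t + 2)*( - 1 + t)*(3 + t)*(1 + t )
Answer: a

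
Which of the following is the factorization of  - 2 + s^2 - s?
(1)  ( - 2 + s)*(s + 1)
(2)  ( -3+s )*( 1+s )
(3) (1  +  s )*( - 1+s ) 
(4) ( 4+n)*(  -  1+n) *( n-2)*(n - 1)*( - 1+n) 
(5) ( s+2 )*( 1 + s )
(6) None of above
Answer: 1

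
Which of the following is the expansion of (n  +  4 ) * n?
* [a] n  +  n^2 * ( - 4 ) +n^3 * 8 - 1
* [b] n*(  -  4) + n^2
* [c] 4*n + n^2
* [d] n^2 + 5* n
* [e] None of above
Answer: c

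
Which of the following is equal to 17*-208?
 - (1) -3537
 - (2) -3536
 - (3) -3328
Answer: 2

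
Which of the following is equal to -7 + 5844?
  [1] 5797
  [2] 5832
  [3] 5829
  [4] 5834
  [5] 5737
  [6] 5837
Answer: 6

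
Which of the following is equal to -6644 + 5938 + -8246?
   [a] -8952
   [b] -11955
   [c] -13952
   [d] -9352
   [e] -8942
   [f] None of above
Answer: a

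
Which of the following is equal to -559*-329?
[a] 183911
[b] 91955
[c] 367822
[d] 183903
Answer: a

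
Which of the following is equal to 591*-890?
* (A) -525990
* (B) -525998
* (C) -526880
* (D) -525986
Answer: A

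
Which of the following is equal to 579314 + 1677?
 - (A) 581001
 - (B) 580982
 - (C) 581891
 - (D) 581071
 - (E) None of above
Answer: E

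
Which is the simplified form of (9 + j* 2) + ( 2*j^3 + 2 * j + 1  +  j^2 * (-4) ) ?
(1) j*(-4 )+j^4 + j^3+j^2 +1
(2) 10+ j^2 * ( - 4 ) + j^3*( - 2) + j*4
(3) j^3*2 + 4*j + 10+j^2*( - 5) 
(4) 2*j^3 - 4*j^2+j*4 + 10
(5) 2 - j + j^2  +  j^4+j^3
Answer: 4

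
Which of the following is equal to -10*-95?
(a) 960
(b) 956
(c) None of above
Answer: c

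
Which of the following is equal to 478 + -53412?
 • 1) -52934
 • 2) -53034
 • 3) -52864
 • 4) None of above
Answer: 1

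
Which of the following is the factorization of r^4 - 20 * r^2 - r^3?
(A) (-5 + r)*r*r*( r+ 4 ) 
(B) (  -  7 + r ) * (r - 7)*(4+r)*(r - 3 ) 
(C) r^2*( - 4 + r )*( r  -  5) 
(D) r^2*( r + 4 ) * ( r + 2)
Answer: A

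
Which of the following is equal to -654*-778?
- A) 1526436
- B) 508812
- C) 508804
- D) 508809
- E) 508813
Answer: B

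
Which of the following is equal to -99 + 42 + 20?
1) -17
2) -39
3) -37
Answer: 3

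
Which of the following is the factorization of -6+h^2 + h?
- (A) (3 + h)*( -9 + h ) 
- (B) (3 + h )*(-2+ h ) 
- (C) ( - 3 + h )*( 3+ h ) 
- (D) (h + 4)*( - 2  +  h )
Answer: B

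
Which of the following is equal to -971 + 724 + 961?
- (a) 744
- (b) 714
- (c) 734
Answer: b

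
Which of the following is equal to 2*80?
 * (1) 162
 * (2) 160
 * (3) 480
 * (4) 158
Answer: 2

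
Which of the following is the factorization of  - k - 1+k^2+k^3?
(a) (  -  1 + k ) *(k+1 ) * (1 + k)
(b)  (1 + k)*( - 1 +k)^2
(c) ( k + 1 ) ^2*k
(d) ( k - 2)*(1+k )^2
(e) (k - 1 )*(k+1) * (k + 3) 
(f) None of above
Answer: a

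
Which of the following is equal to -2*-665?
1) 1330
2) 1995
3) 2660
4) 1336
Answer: 1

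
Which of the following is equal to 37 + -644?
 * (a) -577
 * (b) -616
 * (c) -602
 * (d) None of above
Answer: d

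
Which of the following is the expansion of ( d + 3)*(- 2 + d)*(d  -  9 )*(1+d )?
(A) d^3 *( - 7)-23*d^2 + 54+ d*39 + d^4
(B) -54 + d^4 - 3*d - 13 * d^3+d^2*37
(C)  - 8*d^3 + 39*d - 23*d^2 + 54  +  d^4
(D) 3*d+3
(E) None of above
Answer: A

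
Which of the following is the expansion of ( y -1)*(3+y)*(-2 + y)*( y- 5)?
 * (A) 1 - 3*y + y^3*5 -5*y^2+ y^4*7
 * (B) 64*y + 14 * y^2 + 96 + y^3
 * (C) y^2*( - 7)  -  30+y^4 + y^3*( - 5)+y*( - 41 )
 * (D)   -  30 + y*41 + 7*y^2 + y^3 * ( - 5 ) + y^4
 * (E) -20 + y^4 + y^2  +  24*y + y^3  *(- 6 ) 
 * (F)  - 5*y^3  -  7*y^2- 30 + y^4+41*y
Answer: F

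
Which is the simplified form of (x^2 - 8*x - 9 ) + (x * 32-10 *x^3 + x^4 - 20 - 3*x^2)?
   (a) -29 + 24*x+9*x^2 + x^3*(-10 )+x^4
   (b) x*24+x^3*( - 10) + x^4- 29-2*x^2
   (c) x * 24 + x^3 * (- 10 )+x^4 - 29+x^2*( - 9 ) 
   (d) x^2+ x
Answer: b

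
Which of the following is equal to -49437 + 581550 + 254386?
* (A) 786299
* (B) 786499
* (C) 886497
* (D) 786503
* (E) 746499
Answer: B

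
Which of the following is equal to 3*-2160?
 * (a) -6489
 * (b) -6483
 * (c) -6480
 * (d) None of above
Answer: c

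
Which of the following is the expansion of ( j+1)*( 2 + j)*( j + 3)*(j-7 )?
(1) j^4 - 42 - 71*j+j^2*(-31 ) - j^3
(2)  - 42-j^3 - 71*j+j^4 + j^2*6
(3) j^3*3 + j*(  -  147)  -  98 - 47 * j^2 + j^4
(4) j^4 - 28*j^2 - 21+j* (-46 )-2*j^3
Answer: 1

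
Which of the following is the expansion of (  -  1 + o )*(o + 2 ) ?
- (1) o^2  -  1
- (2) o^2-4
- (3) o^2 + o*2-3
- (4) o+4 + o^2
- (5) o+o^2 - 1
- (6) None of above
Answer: 6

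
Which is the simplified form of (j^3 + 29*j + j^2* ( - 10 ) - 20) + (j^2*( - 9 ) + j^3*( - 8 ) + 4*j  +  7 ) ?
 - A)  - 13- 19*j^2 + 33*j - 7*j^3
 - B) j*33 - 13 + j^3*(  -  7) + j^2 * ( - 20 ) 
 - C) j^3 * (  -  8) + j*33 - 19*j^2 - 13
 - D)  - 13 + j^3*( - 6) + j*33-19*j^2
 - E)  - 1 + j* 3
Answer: A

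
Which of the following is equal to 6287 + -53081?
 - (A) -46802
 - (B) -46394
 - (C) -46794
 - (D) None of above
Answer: C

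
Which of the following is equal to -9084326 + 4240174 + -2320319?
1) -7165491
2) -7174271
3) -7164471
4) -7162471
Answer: 3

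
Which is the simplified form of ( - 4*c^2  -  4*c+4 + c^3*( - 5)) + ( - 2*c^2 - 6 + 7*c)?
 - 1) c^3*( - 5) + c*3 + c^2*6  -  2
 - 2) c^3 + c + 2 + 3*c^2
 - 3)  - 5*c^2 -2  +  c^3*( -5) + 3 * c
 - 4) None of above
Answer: 4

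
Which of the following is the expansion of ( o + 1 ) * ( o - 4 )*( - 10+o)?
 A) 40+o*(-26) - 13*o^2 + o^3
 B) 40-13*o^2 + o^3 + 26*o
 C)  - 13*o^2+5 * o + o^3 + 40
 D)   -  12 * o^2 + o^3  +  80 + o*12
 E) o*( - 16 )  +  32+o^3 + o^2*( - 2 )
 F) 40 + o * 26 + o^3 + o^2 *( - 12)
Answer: B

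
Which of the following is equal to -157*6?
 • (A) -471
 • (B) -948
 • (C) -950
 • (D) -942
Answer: D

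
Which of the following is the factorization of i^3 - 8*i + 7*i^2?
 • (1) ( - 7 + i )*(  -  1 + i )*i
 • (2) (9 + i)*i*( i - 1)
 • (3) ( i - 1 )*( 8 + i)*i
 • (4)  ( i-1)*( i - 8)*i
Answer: 3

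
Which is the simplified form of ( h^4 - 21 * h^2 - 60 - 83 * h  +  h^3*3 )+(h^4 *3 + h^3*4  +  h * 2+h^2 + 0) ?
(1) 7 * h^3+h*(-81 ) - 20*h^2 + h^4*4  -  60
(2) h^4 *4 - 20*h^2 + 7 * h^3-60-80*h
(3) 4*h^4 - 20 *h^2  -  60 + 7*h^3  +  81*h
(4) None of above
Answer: 1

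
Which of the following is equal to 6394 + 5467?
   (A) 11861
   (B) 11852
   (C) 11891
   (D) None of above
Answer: A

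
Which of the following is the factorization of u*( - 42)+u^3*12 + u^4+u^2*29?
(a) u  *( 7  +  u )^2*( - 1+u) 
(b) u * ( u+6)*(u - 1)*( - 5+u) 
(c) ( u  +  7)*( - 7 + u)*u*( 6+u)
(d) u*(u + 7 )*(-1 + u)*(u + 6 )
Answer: d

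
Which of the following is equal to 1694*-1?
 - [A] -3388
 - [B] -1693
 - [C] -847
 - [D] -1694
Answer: D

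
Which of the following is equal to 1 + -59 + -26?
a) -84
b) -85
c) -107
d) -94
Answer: a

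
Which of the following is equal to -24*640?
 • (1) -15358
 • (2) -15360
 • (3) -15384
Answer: 2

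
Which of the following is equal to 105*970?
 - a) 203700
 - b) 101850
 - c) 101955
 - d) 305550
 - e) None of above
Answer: b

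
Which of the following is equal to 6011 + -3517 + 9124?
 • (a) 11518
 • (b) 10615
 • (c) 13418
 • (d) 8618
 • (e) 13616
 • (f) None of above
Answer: f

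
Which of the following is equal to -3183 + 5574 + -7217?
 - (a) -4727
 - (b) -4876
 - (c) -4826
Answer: c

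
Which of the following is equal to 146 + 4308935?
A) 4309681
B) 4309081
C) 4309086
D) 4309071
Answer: B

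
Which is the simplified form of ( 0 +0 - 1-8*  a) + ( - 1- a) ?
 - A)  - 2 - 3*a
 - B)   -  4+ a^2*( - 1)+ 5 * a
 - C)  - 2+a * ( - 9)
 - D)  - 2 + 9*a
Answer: C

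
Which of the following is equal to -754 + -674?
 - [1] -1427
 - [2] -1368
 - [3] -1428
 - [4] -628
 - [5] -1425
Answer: 3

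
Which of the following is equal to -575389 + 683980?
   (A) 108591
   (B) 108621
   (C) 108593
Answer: A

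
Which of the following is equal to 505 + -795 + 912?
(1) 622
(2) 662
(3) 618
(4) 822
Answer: 1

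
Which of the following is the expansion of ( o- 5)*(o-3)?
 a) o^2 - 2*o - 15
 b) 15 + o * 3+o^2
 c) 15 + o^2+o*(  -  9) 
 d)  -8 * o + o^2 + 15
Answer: d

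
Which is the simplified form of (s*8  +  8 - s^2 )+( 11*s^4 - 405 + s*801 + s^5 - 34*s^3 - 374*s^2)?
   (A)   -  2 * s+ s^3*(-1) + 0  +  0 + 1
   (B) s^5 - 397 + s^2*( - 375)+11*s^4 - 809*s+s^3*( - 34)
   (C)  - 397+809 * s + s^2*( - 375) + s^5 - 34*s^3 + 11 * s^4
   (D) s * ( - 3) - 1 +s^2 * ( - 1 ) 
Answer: C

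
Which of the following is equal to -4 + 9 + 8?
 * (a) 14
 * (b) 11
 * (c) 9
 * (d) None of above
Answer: d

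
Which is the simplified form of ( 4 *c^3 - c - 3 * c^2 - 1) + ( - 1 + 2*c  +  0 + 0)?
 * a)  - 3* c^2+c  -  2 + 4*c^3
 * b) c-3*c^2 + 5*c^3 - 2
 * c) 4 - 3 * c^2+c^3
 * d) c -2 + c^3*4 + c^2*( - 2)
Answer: a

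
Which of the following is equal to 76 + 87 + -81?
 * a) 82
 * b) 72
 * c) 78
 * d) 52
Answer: a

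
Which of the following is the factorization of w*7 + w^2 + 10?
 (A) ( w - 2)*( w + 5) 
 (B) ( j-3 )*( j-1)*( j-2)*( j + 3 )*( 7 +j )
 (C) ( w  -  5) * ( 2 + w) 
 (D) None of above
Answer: D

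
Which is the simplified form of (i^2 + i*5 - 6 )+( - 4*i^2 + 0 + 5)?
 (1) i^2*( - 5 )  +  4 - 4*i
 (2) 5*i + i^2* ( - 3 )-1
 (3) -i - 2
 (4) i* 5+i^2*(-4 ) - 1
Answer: 2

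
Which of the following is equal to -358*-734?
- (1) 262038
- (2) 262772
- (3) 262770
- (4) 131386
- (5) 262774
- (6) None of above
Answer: 2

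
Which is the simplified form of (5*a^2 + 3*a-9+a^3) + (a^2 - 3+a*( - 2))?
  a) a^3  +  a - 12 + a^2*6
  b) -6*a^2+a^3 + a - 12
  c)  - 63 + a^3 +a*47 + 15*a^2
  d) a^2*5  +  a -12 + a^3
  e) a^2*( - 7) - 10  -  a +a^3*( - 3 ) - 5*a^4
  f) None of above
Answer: a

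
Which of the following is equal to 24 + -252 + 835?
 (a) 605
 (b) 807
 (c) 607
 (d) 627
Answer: c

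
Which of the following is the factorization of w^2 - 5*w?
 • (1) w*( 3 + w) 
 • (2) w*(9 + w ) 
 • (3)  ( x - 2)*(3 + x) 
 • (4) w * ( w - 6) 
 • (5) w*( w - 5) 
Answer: 5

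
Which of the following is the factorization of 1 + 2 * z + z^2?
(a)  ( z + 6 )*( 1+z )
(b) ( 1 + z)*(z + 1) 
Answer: b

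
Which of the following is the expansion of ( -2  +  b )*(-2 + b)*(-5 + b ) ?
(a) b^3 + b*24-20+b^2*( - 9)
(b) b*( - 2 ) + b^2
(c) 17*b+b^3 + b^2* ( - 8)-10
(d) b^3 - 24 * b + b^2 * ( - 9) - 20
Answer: a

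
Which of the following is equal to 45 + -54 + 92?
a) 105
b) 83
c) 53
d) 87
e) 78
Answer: b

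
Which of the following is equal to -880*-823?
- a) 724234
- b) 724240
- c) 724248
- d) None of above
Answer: b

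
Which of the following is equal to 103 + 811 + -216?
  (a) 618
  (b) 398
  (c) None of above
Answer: c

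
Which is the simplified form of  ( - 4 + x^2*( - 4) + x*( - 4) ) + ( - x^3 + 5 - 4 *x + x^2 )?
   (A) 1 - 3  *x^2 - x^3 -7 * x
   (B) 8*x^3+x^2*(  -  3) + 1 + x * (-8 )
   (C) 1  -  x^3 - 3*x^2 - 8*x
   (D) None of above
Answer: C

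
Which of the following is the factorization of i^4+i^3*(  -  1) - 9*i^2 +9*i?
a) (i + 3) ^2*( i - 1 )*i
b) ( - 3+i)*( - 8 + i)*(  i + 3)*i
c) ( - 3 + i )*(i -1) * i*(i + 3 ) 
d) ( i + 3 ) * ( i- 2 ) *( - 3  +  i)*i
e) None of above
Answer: c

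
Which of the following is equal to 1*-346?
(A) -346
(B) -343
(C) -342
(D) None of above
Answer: A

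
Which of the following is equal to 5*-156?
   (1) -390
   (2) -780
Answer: 2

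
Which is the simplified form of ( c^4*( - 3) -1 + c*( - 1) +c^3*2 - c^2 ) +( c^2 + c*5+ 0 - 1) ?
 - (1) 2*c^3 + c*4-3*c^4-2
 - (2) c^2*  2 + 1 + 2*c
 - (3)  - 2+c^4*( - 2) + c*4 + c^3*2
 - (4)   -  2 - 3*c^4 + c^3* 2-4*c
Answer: 1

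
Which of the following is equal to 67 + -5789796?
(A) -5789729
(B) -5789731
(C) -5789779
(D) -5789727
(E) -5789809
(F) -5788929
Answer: A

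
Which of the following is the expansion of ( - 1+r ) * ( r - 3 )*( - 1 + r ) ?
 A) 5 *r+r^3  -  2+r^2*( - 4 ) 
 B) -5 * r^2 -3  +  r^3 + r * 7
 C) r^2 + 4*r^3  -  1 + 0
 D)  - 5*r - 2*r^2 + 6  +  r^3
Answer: B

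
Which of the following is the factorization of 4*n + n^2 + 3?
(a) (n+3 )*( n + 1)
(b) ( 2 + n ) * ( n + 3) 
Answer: a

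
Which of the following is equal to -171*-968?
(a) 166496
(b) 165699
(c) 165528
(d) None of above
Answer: c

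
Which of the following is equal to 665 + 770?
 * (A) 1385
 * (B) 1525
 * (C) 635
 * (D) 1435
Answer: D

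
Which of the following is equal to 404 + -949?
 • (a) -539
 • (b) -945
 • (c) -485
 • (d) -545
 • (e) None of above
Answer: d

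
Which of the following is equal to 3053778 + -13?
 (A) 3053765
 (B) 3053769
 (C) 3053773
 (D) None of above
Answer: A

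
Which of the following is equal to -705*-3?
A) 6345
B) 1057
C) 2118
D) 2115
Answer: D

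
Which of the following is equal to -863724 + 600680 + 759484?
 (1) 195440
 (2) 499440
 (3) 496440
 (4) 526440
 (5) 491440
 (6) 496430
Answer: 3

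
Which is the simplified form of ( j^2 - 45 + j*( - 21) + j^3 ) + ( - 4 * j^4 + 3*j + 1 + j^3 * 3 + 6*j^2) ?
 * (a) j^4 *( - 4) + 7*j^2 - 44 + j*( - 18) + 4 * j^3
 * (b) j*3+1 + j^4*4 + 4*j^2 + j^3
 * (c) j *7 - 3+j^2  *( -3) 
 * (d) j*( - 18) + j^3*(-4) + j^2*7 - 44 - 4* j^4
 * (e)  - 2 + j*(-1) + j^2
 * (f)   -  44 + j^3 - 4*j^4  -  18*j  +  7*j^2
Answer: a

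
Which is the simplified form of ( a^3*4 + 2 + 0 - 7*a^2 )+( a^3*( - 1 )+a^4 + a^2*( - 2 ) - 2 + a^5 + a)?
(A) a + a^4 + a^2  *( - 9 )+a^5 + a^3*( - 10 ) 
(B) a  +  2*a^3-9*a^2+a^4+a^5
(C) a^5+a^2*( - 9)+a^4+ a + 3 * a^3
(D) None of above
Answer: C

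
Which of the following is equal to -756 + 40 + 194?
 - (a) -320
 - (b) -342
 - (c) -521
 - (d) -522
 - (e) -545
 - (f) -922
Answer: d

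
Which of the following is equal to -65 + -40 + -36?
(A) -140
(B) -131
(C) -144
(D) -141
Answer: D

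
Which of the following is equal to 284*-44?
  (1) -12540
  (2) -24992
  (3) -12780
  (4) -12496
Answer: 4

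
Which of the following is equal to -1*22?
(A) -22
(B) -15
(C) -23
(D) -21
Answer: A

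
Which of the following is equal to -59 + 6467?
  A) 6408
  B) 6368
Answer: A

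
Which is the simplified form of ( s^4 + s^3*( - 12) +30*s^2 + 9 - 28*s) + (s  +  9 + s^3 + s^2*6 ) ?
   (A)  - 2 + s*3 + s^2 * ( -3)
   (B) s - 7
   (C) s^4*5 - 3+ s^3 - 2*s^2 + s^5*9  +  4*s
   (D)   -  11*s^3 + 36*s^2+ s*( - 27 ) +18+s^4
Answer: D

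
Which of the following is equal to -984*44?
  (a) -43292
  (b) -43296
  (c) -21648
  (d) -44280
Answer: b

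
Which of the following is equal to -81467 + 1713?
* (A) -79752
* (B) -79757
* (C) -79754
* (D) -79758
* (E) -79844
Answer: C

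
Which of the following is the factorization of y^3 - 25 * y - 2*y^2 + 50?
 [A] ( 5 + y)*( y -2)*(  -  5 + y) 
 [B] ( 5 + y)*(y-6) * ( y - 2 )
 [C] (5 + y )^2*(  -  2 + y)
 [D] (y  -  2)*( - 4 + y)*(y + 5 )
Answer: A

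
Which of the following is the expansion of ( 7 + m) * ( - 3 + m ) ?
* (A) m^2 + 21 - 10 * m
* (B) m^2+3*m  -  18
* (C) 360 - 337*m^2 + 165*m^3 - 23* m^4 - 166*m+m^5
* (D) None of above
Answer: D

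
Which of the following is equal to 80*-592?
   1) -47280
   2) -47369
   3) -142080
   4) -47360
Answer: 4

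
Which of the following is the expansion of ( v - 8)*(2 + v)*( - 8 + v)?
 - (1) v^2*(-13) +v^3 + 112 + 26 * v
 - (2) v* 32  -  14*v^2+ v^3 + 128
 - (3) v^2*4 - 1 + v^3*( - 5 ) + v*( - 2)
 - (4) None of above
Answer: 2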